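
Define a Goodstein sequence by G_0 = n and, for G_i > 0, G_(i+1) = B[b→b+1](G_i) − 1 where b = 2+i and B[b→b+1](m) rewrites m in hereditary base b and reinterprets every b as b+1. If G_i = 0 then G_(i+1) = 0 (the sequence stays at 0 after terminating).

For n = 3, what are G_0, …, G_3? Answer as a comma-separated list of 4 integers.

3, 3, 3, 2

base 2: 3 = 2 + 1; at 3: 3 + 1 = 4; next = 3
base 3: 3 = 3; at 4: 4 = 4; next = 3
base 4: 3 = 3; at 5: 3 = 3; next = 2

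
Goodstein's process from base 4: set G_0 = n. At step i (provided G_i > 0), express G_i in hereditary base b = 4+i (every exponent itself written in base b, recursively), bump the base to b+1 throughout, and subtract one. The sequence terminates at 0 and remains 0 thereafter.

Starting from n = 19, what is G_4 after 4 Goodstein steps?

G_0=19  [base 4] 4^2 + 3  →[4↦5]→  5^2 + 3 = 28  −1 ⇒ G_1=27
G_1=27  [base 5] 5^2 + 2  →[5↦6]→  6^2 + 2 = 38  −1 ⇒ G_2=37
G_2=37  [base 6] 6^2 + 1  →[6↦7]→  7^2 + 1 = 50  −1 ⇒ G_3=49
G_3=49  [base 7] 7^2  →[7↦8]→  8^2 = 64  −1 ⇒ G_4=63

63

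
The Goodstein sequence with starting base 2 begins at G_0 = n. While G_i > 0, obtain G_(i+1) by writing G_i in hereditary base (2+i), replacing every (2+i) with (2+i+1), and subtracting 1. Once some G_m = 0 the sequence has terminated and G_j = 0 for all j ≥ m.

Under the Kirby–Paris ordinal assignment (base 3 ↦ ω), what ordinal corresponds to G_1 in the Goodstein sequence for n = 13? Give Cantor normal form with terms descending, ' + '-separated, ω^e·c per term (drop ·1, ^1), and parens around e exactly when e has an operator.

G_0 = 13. HB_2(13) = 2^(2 + 1) + 2^2 + 1. Bump = 109. G_1 = 108.
G_1 = 108. HB_3(108) = 3^(3 + 1) + 3^3. Bump = 1280. G_2 = 1279.

ω^(ω + 1) + ω^ω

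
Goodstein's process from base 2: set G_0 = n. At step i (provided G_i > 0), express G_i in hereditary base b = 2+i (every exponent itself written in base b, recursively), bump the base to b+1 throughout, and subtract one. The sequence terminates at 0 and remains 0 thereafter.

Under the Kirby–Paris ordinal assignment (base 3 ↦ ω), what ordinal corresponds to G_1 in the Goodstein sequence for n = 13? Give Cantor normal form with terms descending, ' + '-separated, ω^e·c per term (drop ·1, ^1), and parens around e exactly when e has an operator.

ω^(ω + 1) + ω^ω

base 2: 13 = 2^(2 + 1) + 2^2 + 1; at 3: 3^(3 + 1) + 3^3 + 1 = 109; next = 108
base 3: 108 = 3^(3 + 1) + 3^3; at 4: 4^(4 + 1) + 4^4 = 1280; next = 1279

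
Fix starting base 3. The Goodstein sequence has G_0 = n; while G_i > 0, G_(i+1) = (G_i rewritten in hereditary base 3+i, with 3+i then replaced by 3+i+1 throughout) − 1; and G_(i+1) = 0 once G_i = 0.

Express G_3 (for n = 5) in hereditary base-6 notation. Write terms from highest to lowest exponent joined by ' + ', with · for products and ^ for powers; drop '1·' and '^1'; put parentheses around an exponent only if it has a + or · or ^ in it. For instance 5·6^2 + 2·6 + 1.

5

i=0: 5 = 3 + 2 (b=3); 3→4: 4 + 2 = 6; 6−1 = 5
i=1: 5 = 4 + 1 (b=4); 4→5: 5 + 1 = 6; 6−1 = 5
i=2: 5 = 5 (b=5); 5→6: 6 = 6; 6−1 = 5
i=3: 5 = 5 (b=6); 6→7: 5 = 5; 5−1 = 4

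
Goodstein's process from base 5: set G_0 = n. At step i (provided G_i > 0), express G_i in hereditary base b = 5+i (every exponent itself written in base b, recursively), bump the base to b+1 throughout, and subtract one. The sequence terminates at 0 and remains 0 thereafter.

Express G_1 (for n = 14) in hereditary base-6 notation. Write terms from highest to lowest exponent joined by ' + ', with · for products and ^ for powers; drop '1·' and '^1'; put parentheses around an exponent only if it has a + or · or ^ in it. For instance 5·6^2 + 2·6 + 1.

[0] 14 ≡ 2·5 + 4 (base 5). Lift 6: 16. −1: 15.
[1] 15 ≡ 2·6 + 3 (base 6). Lift 7: 17. −1: 16.

2·6 + 3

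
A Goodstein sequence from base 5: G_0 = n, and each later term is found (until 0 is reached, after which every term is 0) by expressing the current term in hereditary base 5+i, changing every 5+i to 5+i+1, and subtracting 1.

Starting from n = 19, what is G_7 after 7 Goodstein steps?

base 5: 19 = 3·5 + 4; at 6: 3·6 + 4 = 22; next = 21
base 6: 21 = 3·6 + 3; at 7: 3·7 + 3 = 24; next = 23
base 7: 23 = 3·7 + 2; at 8: 3·8 + 2 = 26; next = 25
base 8: 25 = 3·8 + 1; at 9: 3·9 + 1 = 28; next = 27
base 9: 27 = 3·9; at 10: 3·10 = 30; next = 29
base 10: 29 = 2·10 + 9; at 11: 2·11 + 9 = 31; next = 30
base 11: 30 = 2·11 + 8; at 12: 2·12 + 8 = 32; next = 31
base 12: 31 = 2·12 + 7; at 13: 2·13 + 7 = 33; next = 32

31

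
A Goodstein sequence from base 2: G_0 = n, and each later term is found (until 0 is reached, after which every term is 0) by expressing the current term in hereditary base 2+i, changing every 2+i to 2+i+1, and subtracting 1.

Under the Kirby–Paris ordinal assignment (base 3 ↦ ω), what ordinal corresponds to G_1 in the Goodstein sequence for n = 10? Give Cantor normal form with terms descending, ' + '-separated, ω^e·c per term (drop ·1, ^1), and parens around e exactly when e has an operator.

base 2: 10 = 2^(2 + 1) + 2; at 3: 3^(3 + 1) + 3 = 84; next = 83
base 3: 83 = 3^(3 + 1) + 2; at 4: 4^(4 + 1) + 2 = 1026; next = 1025

ω^(ω + 1) + 2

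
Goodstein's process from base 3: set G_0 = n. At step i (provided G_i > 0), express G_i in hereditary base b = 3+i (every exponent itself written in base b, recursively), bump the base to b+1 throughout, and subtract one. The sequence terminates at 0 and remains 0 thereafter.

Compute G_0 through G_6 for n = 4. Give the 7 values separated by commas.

(0) 4|_3 = 3 + 1 ↦ 4 + 1|_4 = 5 ⇒ 4
(1) 4|_4 = 4 ↦ 5|_5 = 5 ⇒ 4
(2) 4|_5 = 4 ↦ 4|_6 = 4 ⇒ 3
(3) 3|_6 = 3 ↦ 3|_7 = 3 ⇒ 2
(4) 2|_7 = 2 ↦ 2|_8 = 2 ⇒ 1
(5) 1|_8 = 1 ↦ 1|_9 = 1 ⇒ 0

4, 4, 4, 3, 2, 1, 0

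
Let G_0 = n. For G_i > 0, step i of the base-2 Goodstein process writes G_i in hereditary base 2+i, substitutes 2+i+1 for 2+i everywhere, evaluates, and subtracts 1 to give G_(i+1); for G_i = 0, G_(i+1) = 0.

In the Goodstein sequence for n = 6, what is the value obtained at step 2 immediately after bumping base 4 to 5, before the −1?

[0] 6 ≡ 2^2 + 2 (base 2). Lift 3: 30. −1: 29.
[1] 29 ≡ 3^3 + 2 (base 3). Lift 4: 258. −1: 257.
[2] 257 ≡ 4^4 + 1 (base 4). Lift 5: 3126. −1: 3125.

3126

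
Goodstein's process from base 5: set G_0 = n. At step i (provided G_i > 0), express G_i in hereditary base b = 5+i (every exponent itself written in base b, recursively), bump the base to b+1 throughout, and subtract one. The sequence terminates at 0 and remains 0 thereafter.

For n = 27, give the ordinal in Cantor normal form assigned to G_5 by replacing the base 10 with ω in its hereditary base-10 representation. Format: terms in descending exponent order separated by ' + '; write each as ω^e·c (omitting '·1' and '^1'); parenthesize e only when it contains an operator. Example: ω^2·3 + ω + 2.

ω·7 + 5

G_0=27  [base 5] 5^2 + 2  →[5↦6]→  6^2 + 2 = 38  −1 ⇒ G_1=37
G_1=37  [base 6] 6^2 + 1  →[6↦7]→  7^2 + 1 = 50  −1 ⇒ G_2=49
G_2=49  [base 7] 7^2  →[7↦8]→  8^2 = 64  −1 ⇒ G_3=63
G_3=63  [base 8] 7·8 + 7  →[8↦9]→  7·9 + 7 = 70  −1 ⇒ G_4=69
G_4=69  [base 9] 7·9 + 6  →[9↦10]→  7·10 + 6 = 76  −1 ⇒ G_5=75
G_5=75  [base 10] 7·10 + 5  →[10↦11]→  7·11 + 5 = 82  −1 ⇒ G_6=81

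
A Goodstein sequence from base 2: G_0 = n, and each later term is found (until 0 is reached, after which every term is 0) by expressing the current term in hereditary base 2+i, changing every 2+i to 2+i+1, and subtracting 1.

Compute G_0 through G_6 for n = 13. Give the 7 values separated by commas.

base 2: 13 = 2^(2 + 1) + 2^2 + 1; at 3: 3^(3 + 1) + 3^3 + 1 = 109; next = 108
base 3: 108 = 3^(3 + 1) + 3^3; at 4: 4^(4 + 1) + 4^4 = 1280; next = 1279
base 4: 1279 = 4^(4 + 1) + 3·4^3 + 3·4^2 + 3·4 + 3; at 5: 5^(5 + 1) + 3·5^3 + 3·5^2 + 3·5 + 3 = 16093; next = 16092
base 5: 16092 = 5^(5 + 1) + 3·5^3 + 3·5^2 + 3·5 + 2; at 6: 6^(6 + 1) + 3·6^3 + 3·6^2 + 3·6 + 2 = 280712; next = 280711
base 6: 280711 = 6^(6 + 1) + 3·6^3 + 3·6^2 + 3·6 + 1; at 7: 7^(7 + 1) + 3·7^3 + 3·7^2 + 3·7 + 1 = 5765999; next = 5765998
base 7: 5765998 = 7^(7 + 1) + 3·7^3 + 3·7^2 + 3·7; at 8: 8^(8 + 1) + 3·8^3 + 3·8^2 + 3·8 = 134219480; next = 134219479

13, 108, 1279, 16092, 280711, 5765998, 134219479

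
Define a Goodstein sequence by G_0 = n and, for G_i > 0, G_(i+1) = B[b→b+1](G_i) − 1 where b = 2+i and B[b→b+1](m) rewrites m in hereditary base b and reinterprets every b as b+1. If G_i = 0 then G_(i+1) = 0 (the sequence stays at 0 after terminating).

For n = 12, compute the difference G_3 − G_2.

14620

i=0: 12 = 2^(2 + 1) + 2^2 (b=2); 2→3: 3^(3 + 1) + 3^3 = 108; 108−1 = 107
i=1: 107 = 3^(3 + 1) + 2·3^2 + 2·3 + 2 (b=3); 3→4: 4^(4 + 1) + 2·4^2 + 2·4 + 2 = 1066; 1066−1 = 1065
i=2: 1065 = 4^(4 + 1) + 2·4^2 + 2·4 + 1 (b=4); 4→5: 5^(5 + 1) + 2·5^2 + 2·5 + 1 = 15686; 15686−1 = 15685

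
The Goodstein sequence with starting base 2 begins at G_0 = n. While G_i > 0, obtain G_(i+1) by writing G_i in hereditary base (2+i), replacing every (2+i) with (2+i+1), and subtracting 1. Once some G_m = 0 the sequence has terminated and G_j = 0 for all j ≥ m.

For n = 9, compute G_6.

G_0=9  [base 2] 2^(2 + 1) + 1  →[2↦3]→  3^(3 + 1) + 1 = 82  −1 ⇒ G_1=81
G_1=81  [base 3] 3^(3 + 1)  →[3↦4]→  4^(4 + 1) = 1024  −1 ⇒ G_2=1023
G_2=1023  [base 4] 3·4^4 + 3·4^3 + 3·4^2 + 3·4 + 3  →[4↦5]→  3·5^5 + 3·5^3 + 3·5^2 + 3·5 + 3 = 9843  −1 ⇒ G_3=9842
G_3=9842  [base 5] 3·5^5 + 3·5^3 + 3·5^2 + 3·5 + 2  →[5↦6]→  3·6^6 + 3·6^3 + 3·6^2 + 3·6 + 2 = 140744  −1 ⇒ G_4=140743
G_4=140743  [base 6] 3·6^6 + 3·6^3 + 3·6^2 + 3·6 + 1  →[6↦7]→  3·7^7 + 3·7^3 + 3·7^2 + 3·7 + 1 = 2471827  −1 ⇒ G_5=2471826
G_5=2471826  [base 7] 3·7^7 + 3·7^3 + 3·7^2 + 3·7  →[7↦8]→  3·8^8 + 3·8^3 + 3·8^2 + 3·8 = 50333400  −1 ⇒ G_6=50333399

50333399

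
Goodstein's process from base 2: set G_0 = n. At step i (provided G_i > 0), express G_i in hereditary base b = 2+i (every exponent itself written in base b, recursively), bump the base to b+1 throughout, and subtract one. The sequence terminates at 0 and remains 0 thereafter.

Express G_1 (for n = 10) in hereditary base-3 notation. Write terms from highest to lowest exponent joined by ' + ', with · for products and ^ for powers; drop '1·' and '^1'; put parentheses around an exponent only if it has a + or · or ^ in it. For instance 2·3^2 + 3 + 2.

3^(3 + 1) + 2

G_0 = 10. HB_2(10) = 2^(2 + 1) + 2. Bump = 84. G_1 = 83.
G_1 = 83. HB_3(83) = 3^(3 + 1) + 2. Bump = 1026. G_2 = 1025.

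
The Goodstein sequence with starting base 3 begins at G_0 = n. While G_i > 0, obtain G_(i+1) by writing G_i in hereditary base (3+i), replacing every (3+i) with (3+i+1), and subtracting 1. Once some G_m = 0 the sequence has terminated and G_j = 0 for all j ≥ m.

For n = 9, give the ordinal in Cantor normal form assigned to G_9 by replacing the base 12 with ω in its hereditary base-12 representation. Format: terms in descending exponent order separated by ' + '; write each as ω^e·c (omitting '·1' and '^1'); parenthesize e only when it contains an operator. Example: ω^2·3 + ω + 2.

ω·2 + 3

[0] 9 ≡ 3^2 (base 3). Lift 4: 16. −1: 15.
[1] 15 ≡ 3·4 + 3 (base 4). Lift 5: 18. −1: 17.
[2] 17 ≡ 3·5 + 2 (base 5). Lift 6: 20. −1: 19.
[3] 19 ≡ 3·6 + 1 (base 6). Lift 7: 22. −1: 21.
[4] 21 ≡ 3·7 (base 7). Lift 8: 24. −1: 23.
[5] 23 ≡ 2·8 + 7 (base 8). Lift 9: 25. −1: 24.
[6] 24 ≡ 2·9 + 6 (base 9). Lift 10: 26. −1: 25.
[7] 25 ≡ 2·10 + 5 (base 10). Lift 11: 27. −1: 26.
[8] 26 ≡ 2·11 + 4 (base 11). Lift 12: 28. −1: 27.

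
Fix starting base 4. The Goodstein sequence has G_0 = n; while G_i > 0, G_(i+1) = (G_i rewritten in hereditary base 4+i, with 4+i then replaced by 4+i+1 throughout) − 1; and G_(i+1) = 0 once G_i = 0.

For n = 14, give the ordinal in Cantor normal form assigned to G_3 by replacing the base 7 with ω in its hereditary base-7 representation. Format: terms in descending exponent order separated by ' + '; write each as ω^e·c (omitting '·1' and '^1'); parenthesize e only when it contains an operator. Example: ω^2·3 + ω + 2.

ω·2 + 6

step 0: 14 = 3·4 + 2; sub 5 for 4: 3·5 + 2; = 17; G_1 = 17−1 = 16
step 1: 16 = 3·5 + 1; sub 6 for 5: 3·6 + 1; = 19; G_2 = 19−1 = 18
step 2: 18 = 3·6; sub 7 for 6: 3·7; = 21; G_3 = 21−1 = 20
step 3: 20 = 2·7 + 6; sub 8 for 7: 2·8 + 6; = 22; G_4 = 22−1 = 21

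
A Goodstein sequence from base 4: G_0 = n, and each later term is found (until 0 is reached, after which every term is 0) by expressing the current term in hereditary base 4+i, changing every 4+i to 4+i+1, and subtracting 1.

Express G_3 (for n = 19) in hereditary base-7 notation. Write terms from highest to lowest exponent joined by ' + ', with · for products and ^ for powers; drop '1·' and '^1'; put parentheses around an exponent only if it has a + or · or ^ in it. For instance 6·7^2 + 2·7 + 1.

19 —HB4→ 4^2 + 3 —bump→ 5^2 + 3 = 28 —(−1)→ 27
27 —HB5→ 5^2 + 2 —bump→ 6^2 + 2 = 38 —(−1)→ 37
37 —HB6→ 6^2 + 1 —bump→ 7^2 + 1 = 50 —(−1)→ 49

7^2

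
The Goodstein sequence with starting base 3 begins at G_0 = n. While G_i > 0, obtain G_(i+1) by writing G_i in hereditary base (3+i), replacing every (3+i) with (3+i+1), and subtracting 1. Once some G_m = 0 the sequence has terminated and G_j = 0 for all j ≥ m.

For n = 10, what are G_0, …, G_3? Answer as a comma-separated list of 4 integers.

10, 16, 24, 27

G_0 = 10. HB_3(10) = 3^2 + 1. Bump = 17. G_1 = 16.
G_1 = 16. HB_4(16) = 4^2. Bump = 25. G_2 = 24.
G_2 = 24. HB_5(24) = 4·5 + 4. Bump = 28. G_3 = 27.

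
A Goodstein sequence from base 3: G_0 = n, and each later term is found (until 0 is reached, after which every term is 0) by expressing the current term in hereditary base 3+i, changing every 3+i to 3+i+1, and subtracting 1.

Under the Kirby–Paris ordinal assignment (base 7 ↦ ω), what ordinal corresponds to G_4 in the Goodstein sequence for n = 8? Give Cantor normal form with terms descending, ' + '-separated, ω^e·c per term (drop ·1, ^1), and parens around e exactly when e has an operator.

ω + 4

[0] 8 ≡ 2·3 + 2 (base 3). Lift 4: 10. −1: 9.
[1] 9 ≡ 2·4 + 1 (base 4). Lift 5: 11. −1: 10.
[2] 10 ≡ 2·5 (base 5). Lift 6: 12. −1: 11.
[3] 11 ≡ 6 + 5 (base 6). Lift 7: 12. −1: 11.
[4] 11 ≡ 7 + 4 (base 7). Lift 8: 12. −1: 11.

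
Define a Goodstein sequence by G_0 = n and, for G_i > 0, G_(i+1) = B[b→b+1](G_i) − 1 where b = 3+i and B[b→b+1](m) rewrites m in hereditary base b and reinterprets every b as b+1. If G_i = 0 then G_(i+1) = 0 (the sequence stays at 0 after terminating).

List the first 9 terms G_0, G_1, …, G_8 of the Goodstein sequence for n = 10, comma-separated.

i=0: 10 = 3^2 + 1 (b=3); 3→4: 4^2 + 1 = 17; 17−1 = 16
i=1: 16 = 4^2 (b=4); 4→5: 5^2 = 25; 25−1 = 24
i=2: 24 = 4·5 + 4 (b=5); 5→6: 4·6 + 4 = 28; 28−1 = 27
i=3: 27 = 4·6 + 3 (b=6); 6→7: 4·7 + 3 = 31; 31−1 = 30
i=4: 30 = 4·7 + 2 (b=7); 7→8: 4·8 + 2 = 34; 34−1 = 33
i=5: 33 = 4·8 + 1 (b=8); 8→9: 4·9 + 1 = 37; 37−1 = 36
i=6: 36 = 4·9 (b=9); 9→10: 4·10 = 40; 40−1 = 39
i=7: 39 = 3·10 + 9 (b=10); 10→11: 3·11 + 9 = 42; 42−1 = 41

10, 16, 24, 27, 30, 33, 36, 39, 41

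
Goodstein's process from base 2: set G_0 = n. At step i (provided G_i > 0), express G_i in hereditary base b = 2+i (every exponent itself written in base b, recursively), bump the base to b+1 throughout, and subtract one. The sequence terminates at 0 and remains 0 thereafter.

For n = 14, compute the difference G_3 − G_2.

17469

G_0 = 14. HB_2(14) = 2^(2 + 1) + 2^2 + 2. Bump = 111. G_1 = 110.
G_1 = 110. HB_3(110) = 3^(3 + 1) + 3^3 + 2. Bump = 1282. G_2 = 1281.
G_2 = 1281. HB_4(1281) = 4^(4 + 1) + 4^4 + 1. Bump = 18751. G_3 = 18750.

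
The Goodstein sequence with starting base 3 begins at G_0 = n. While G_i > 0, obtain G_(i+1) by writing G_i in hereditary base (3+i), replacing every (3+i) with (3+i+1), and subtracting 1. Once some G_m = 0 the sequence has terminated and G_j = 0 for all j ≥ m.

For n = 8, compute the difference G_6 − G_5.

step 0: 8 = 2·3 + 2; sub 4 for 3: 2·4 + 2; = 10; G_1 = 10−1 = 9
step 1: 9 = 2·4 + 1; sub 5 for 4: 2·5 + 1; = 11; G_2 = 11−1 = 10
step 2: 10 = 2·5; sub 6 for 5: 2·6; = 12; G_3 = 12−1 = 11
step 3: 11 = 6 + 5; sub 7 for 6: 7 + 5; = 12; G_4 = 12−1 = 11
step 4: 11 = 7 + 4; sub 8 for 7: 8 + 4; = 12; G_5 = 12−1 = 11
step 5: 11 = 8 + 3; sub 9 for 8: 9 + 3; = 12; G_6 = 12−1 = 11

0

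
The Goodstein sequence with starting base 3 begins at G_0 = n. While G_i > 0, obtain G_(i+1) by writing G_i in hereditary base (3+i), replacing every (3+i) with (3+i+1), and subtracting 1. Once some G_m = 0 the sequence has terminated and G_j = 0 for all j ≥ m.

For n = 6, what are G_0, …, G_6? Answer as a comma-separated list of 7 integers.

step 0: 6 = 2·3; sub 4 for 3: 2·4; = 8; G_1 = 8−1 = 7
step 1: 7 = 4 + 3; sub 5 for 4: 5 + 3; = 8; G_2 = 8−1 = 7
step 2: 7 = 5 + 2; sub 6 for 5: 6 + 2; = 8; G_3 = 8−1 = 7
step 3: 7 = 6 + 1; sub 7 for 6: 7 + 1; = 8; G_4 = 8−1 = 7
step 4: 7 = 7; sub 8 for 7: 8; = 8; G_5 = 8−1 = 7
step 5: 7 = 7; sub 9 for 8: 7; = 7; G_6 = 7−1 = 6

6, 7, 7, 7, 7, 7, 6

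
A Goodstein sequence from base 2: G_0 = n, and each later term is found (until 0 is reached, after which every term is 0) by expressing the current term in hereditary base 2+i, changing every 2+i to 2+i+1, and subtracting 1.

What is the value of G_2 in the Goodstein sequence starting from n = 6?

257

G_0 = 6. HB_2(6) = 2^2 + 2. Bump = 30. G_1 = 29.
G_1 = 29. HB_3(29) = 3^3 + 2. Bump = 258. G_2 = 257.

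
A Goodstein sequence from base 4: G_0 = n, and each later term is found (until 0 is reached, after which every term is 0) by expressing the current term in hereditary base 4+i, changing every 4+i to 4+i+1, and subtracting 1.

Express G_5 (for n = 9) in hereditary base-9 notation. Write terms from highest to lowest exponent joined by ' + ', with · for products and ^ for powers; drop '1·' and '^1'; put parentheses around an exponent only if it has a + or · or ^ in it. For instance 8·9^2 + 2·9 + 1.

G_0=9  [base 4] 2·4 + 1  →[4↦5]→  2·5 + 1 = 11  −1 ⇒ G_1=10
G_1=10  [base 5] 2·5  →[5↦6]→  2·6 = 12  −1 ⇒ G_2=11
G_2=11  [base 6] 6 + 5  →[6↦7]→  7 + 5 = 12  −1 ⇒ G_3=11
G_3=11  [base 7] 7 + 4  →[7↦8]→  8 + 4 = 12  −1 ⇒ G_4=11
G_4=11  [base 8] 8 + 3  →[8↦9]→  9 + 3 = 12  −1 ⇒ G_5=11

9 + 2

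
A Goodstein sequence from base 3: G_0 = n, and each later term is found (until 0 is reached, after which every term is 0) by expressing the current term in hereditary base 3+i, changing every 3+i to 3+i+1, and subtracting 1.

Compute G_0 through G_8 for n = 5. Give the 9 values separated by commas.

[0] 5 ≡ 3 + 2 (base 3). Lift 4: 6. −1: 5.
[1] 5 ≡ 4 + 1 (base 4). Lift 5: 6. −1: 5.
[2] 5 ≡ 5 (base 5). Lift 6: 6. −1: 5.
[3] 5 ≡ 5 (base 6). Lift 7: 5. −1: 4.
[4] 4 ≡ 4 (base 7). Lift 8: 4. −1: 3.
[5] 3 ≡ 3 (base 8). Lift 9: 3. −1: 2.
[6] 2 ≡ 2 (base 9). Lift 10: 2. −1: 1.
[7] 1 ≡ 1 (base 10). Lift 11: 1. −1: 0.

5, 5, 5, 5, 4, 3, 2, 1, 0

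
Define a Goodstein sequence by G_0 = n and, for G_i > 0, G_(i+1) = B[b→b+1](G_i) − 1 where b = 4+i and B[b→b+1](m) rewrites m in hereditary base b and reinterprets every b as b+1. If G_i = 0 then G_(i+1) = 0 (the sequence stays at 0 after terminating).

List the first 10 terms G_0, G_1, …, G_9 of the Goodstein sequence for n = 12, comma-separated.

step 0: 12 = 3·4; sub 5 for 4: 3·5; = 15; G_1 = 15−1 = 14
step 1: 14 = 2·5 + 4; sub 6 for 5: 2·6 + 4; = 16; G_2 = 16−1 = 15
step 2: 15 = 2·6 + 3; sub 7 for 6: 2·7 + 3; = 17; G_3 = 17−1 = 16
step 3: 16 = 2·7 + 2; sub 8 for 7: 2·8 + 2; = 18; G_4 = 18−1 = 17
step 4: 17 = 2·8 + 1; sub 9 for 8: 2·9 + 1; = 19; G_5 = 19−1 = 18
step 5: 18 = 2·9; sub 10 for 9: 2·10; = 20; G_6 = 20−1 = 19
step 6: 19 = 10 + 9; sub 11 for 10: 11 + 9; = 20; G_7 = 20−1 = 19
step 7: 19 = 11 + 8; sub 12 for 11: 12 + 8; = 20; G_8 = 20−1 = 19
step 8: 19 = 12 + 7; sub 13 for 12: 13 + 7; = 20; G_9 = 20−1 = 19

12, 14, 15, 16, 17, 18, 19, 19, 19, 19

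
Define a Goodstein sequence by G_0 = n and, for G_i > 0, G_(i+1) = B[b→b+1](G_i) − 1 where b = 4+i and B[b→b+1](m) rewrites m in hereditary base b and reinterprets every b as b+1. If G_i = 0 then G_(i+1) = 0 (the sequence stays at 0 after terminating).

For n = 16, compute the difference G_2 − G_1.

i=0: 16 = 4^2 (b=4); 4→5: 5^2 = 25; 25−1 = 24
i=1: 24 = 4·5 + 4 (b=5); 5→6: 4·6 + 4 = 28; 28−1 = 27

3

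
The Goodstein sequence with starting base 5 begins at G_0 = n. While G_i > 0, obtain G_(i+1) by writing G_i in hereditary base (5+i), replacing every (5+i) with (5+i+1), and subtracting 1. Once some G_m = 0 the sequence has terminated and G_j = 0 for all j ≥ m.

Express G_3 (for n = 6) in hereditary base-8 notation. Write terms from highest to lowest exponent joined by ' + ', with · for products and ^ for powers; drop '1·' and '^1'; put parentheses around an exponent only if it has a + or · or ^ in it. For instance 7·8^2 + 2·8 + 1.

G_0 = 6. HB_5(6) = 5 + 1. Bump = 7. G_1 = 6.
G_1 = 6. HB_6(6) = 6. Bump = 7. G_2 = 6.
G_2 = 6. HB_7(6) = 6. Bump = 6. G_3 = 5.
G_3 = 5. HB_8(5) = 5. Bump = 5. G_4 = 4.

5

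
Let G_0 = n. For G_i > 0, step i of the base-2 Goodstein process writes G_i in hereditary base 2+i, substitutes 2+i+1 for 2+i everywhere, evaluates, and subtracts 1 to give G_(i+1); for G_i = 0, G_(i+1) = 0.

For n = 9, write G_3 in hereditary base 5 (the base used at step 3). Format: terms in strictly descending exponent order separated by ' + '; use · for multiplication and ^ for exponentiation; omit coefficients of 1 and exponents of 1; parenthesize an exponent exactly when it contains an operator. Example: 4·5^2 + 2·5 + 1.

3·5^5 + 3·5^3 + 3·5^2 + 3·5 + 2

9 —HB2→ 2^(2 + 1) + 1 —bump→ 3^(3 + 1) + 1 = 82 —(−1)→ 81
81 —HB3→ 3^(3 + 1) —bump→ 4^(4 + 1) = 1024 —(−1)→ 1023
1023 —HB4→ 3·4^4 + 3·4^3 + 3·4^2 + 3·4 + 3 —bump→ 3·5^5 + 3·5^3 + 3·5^2 + 3·5 + 3 = 9843 —(−1)→ 9842
9842 —HB5→ 3·5^5 + 3·5^3 + 3·5^2 + 3·5 + 2 —bump→ 3·6^6 + 3·6^3 + 3·6^2 + 3·6 + 2 = 140744 —(−1)→ 140743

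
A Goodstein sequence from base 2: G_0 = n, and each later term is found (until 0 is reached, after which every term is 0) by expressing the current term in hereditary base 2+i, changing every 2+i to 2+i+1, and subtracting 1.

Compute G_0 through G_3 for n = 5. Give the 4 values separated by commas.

5, 27, 255, 467

step 0: 5 = 2^2 + 1; sub 3 for 2: 3^3 + 1; = 28; G_1 = 28−1 = 27
step 1: 27 = 3^3; sub 4 for 3: 4^4; = 256; G_2 = 256−1 = 255
step 2: 255 = 3·4^3 + 3·4^2 + 3·4 + 3; sub 5 for 4: 3·5^3 + 3·5^2 + 3·5 + 3; = 468; G_3 = 468−1 = 467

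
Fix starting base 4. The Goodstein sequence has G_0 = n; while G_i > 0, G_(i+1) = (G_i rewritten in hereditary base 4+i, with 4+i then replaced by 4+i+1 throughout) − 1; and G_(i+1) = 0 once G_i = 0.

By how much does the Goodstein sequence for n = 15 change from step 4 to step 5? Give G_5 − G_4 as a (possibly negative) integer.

1

base 4: 15 = 3·4 + 3; at 5: 3·5 + 3 = 18; next = 17
base 5: 17 = 3·5 + 2; at 6: 3·6 + 2 = 20; next = 19
base 6: 19 = 3·6 + 1; at 7: 3·7 + 1 = 22; next = 21
base 7: 21 = 3·7; at 8: 3·8 = 24; next = 23
base 8: 23 = 2·8 + 7; at 9: 2·9 + 7 = 25; next = 24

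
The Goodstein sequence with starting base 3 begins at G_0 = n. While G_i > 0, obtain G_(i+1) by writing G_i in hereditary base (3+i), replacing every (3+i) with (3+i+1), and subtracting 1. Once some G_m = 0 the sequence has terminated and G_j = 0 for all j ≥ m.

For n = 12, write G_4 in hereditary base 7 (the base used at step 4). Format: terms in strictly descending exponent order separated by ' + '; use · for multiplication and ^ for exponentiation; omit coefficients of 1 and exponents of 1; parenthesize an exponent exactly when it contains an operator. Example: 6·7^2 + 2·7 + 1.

(0) 12|_3 = 3^2 + 3 ↦ 4^2 + 4|_4 = 20 ⇒ 19
(1) 19|_4 = 4^2 + 3 ↦ 5^2 + 3|_5 = 28 ⇒ 27
(2) 27|_5 = 5^2 + 2 ↦ 6^2 + 2|_6 = 38 ⇒ 37
(3) 37|_6 = 6^2 + 1 ↦ 7^2 + 1|_7 = 50 ⇒ 49
(4) 49|_7 = 7^2 ↦ 8^2|_8 = 64 ⇒ 63

7^2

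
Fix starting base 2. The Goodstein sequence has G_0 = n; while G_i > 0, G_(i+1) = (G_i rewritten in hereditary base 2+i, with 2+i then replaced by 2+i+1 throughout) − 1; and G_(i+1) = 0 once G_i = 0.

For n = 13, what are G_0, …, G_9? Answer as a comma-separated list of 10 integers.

i=0: 13 = 2^(2 + 1) + 2^2 + 1 (b=2); 2→3: 3^(3 + 1) + 3^3 + 1 = 109; 109−1 = 108
i=1: 108 = 3^(3 + 1) + 3^3 (b=3); 3→4: 4^(4 + 1) + 4^4 = 1280; 1280−1 = 1279
i=2: 1279 = 4^(4 + 1) + 3·4^3 + 3·4^2 + 3·4 + 3 (b=4); 4→5: 5^(5 + 1) + 3·5^3 + 3·5^2 + 3·5 + 3 = 16093; 16093−1 = 16092
i=3: 16092 = 5^(5 + 1) + 3·5^3 + 3·5^2 + 3·5 + 2 (b=5); 5→6: 6^(6 + 1) + 3·6^3 + 3·6^2 + 3·6 + 2 = 280712; 280712−1 = 280711
i=4: 280711 = 6^(6 + 1) + 3·6^3 + 3·6^2 + 3·6 + 1 (b=6); 6→7: 7^(7 + 1) + 3·7^3 + 3·7^2 + 3·7 + 1 = 5765999; 5765999−1 = 5765998
i=5: 5765998 = 7^(7 + 1) + 3·7^3 + 3·7^2 + 3·7 (b=7); 7→8: 8^(8 + 1) + 3·8^3 + 3·8^2 + 3·8 = 134219480; 134219480−1 = 134219479
i=6: 134219479 = 8^(8 + 1) + 3·8^3 + 3·8^2 + 2·8 + 7 (b=8); 8→9: 9^(9 + 1) + 3·9^3 + 3·9^2 + 2·9 + 7 = 3486786856; 3486786856−1 = 3486786855
i=7: 3486786855 = 9^(9 + 1) + 3·9^3 + 3·9^2 + 2·9 + 6 (b=9); 9→10: 10^(10 + 1) + 3·10^3 + 3·10^2 + 2·10 + 6 = 100000003326; 100000003326−1 = 100000003325
i=8: 100000003325 = 10^(10 + 1) + 3·10^3 + 3·10^2 + 2·10 + 5 (b=10); 10→11: 11^(11 + 1) + 3·11^3 + 3·11^2 + 2·11 + 5 = 3138428381104; 3138428381104−1 = 3138428381103

13, 108, 1279, 16092, 280711, 5765998, 134219479, 3486786855, 100000003325, 3138428381103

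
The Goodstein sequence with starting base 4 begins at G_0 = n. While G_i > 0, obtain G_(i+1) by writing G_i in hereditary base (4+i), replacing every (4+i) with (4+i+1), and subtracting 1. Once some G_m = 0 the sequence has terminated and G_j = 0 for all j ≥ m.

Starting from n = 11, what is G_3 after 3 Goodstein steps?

14

[0] 11 ≡ 2·4 + 3 (base 4). Lift 5: 13. −1: 12.
[1] 12 ≡ 2·5 + 2 (base 5). Lift 6: 14. −1: 13.
[2] 13 ≡ 2·6 + 1 (base 6). Lift 7: 15. −1: 14.
[3] 14 ≡ 2·7 (base 7). Lift 8: 16. −1: 15.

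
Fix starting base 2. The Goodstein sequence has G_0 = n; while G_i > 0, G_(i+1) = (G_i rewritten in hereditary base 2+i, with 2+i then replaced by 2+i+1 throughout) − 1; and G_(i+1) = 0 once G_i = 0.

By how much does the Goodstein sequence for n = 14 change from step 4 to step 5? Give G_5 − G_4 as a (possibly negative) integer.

5536249

[0] 14 ≡ 2^(2 + 1) + 2^2 + 2 (base 2). Lift 3: 111. −1: 110.
[1] 110 ≡ 3^(3 + 1) + 3^3 + 2 (base 3). Lift 4: 1282. −1: 1281.
[2] 1281 ≡ 4^(4 + 1) + 4^4 + 1 (base 4). Lift 5: 18751. −1: 18750.
[3] 18750 ≡ 5^(5 + 1) + 5^5 (base 5). Lift 6: 326592. −1: 326591.
[4] 326591 ≡ 6^(6 + 1) + 5·6^5 + 5·6^4 + 5·6^3 + 5·6^2 + 5·6 + 5 (base 6). Lift 7: 5862841. −1: 5862840.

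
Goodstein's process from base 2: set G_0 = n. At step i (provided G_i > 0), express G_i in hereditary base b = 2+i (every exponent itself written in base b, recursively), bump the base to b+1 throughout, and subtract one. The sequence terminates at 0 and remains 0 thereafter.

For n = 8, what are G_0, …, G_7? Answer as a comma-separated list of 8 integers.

8, 80, 553, 6310, 93395, 1647195, 33554571, 774841151

G_0 = 8. HB_2(8) = 2^(2 + 1). Bump = 81. G_1 = 80.
G_1 = 80. HB_3(80) = 2·3^3 + 2·3^2 + 2·3 + 2. Bump = 554. G_2 = 553.
G_2 = 553. HB_4(553) = 2·4^4 + 2·4^2 + 2·4 + 1. Bump = 6311. G_3 = 6310.
G_3 = 6310. HB_5(6310) = 2·5^5 + 2·5^2 + 2·5. Bump = 93396. G_4 = 93395.
G_4 = 93395. HB_6(93395) = 2·6^6 + 2·6^2 + 6 + 5. Bump = 1647196. G_5 = 1647195.
G_5 = 1647195. HB_7(1647195) = 2·7^7 + 2·7^2 + 7 + 4. Bump = 33554572. G_6 = 33554571.
G_6 = 33554571. HB_8(33554571) = 2·8^8 + 2·8^2 + 8 + 3. Bump = 774841152. G_7 = 774841151.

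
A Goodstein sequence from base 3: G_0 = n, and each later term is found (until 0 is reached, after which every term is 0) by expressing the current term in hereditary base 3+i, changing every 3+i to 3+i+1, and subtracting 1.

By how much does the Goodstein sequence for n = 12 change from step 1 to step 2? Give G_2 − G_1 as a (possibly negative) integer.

(0) 12|_3 = 3^2 + 3 ↦ 4^2 + 4|_4 = 20 ⇒ 19
(1) 19|_4 = 4^2 + 3 ↦ 5^2 + 3|_5 = 28 ⇒ 27

8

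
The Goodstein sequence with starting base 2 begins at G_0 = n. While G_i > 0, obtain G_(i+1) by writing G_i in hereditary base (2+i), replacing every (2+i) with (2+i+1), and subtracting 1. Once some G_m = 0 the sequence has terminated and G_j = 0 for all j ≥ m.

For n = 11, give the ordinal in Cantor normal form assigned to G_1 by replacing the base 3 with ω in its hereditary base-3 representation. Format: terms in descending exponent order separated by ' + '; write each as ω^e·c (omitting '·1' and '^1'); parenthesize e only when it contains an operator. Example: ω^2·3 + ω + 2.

ω^(ω + 1) + ω

G_0 = 11. HB_2(11) = 2^(2 + 1) + 2 + 1. Bump = 85. G_1 = 84.
G_1 = 84. HB_3(84) = 3^(3 + 1) + 3. Bump = 1028. G_2 = 1027.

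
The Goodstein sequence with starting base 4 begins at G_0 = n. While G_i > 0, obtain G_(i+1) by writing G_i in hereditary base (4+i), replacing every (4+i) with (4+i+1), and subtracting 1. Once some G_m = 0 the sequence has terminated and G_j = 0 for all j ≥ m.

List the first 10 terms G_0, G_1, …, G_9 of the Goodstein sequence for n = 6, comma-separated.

6 —HB4→ 4 + 2 —bump→ 5 + 2 = 7 —(−1)→ 6
6 —HB5→ 5 + 1 —bump→ 6 + 1 = 7 —(−1)→ 6
6 —HB6→ 6 —bump→ 7 = 7 —(−1)→ 6
6 —HB7→ 6 —bump→ 6 = 6 —(−1)→ 5
5 —HB8→ 5 —bump→ 5 = 5 —(−1)→ 4
4 —HB9→ 4 —bump→ 4 = 4 —(−1)→ 3
3 —HB10→ 3 —bump→ 3 = 3 —(−1)→ 2
2 —HB11→ 2 —bump→ 2 = 2 —(−1)→ 1
1 —HB12→ 1 —bump→ 1 = 1 —(−1)→ 0

6, 6, 6, 6, 5, 4, 3, 2, 1, 0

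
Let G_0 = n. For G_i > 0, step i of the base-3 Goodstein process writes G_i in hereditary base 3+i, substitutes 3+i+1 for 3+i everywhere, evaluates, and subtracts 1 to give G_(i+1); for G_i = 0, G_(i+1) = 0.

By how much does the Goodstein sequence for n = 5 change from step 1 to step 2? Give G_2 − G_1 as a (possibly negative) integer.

G_0 = 5. HB_3(5) = 3 + 2. Bump = 6. G_1 = 5.
G_1 = 5. HB_4(5) = 4 + 1. Bump = 6. G_2 = 5.

0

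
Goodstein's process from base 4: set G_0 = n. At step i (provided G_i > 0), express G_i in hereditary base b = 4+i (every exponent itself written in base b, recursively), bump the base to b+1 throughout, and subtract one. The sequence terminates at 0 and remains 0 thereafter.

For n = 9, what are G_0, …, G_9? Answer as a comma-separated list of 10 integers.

(0) 9|_4 = 2·4 + 1 ↦ 2·5 + 1|_5 = 11 ⇒ 10
(1) 10|_5 = 2·5 ↦ 2·6|_6 = 12 ⇒ 11
(2) 11|_6 = 6 + 5 ↦ 7 + 5|_7 = 12 ⇒ 11
(3) 11|_7 = 7 + 4 ↦ 8 + 4|_8 = 12 ⇒ 11
(4) 11|_8 = 8 + 3 ↦ 9 + 3|_9 = 12 ⇒ 11
(5) 11|_9 = 9 + 2 ↦ 10 + 2|_10 = 12 ⇒ 11
(6) 11|_10 = 10 + 1 ↦ 11 + 1|_11 = 12 ⇒ 11
(7) 11|_11 = 11 ↦ 12|_12 = 12 ⇒ 11
(8) 11|_12 = 11 ↦ 11|_13 = 11 ⇒ 10

9, 10, 11, 11, 11, 11, 11, 11, 11, 10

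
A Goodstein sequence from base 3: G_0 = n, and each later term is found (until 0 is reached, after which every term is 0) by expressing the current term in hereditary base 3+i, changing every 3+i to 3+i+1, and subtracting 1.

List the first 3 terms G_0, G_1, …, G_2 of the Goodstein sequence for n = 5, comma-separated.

5, 5, 5

[0] 5 ≡ 3 + 2 (base 3). Lift 4: 6. −1: 5.
[1] 5 ≡ 4 + 1 (base 4). Lift 5: 6. −1: 5.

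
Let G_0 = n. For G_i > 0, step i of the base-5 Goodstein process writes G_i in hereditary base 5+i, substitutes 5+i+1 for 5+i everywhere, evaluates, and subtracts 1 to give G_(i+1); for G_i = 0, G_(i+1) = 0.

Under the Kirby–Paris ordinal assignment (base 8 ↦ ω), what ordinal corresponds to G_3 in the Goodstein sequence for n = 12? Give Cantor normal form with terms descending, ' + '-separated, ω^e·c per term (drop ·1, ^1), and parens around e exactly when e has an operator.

i=0: 12 = 2·5 + 2 (b=5); 5→6: 2·6 + 2 = 14; 14−1 = 13
i=1: 13 = 2·6 + 1 (b=6); 6→7: 2·7 + 1 = 15; 15−1 = 14
i=2: 14 = 2·7 (b=7); 7→8: 2·8 = 16; 16−1 = 15
i=3: 15 = 8 + 7 (b=8); 8→9: 9 + 7 = 16; 16−1 = 15

ω + 7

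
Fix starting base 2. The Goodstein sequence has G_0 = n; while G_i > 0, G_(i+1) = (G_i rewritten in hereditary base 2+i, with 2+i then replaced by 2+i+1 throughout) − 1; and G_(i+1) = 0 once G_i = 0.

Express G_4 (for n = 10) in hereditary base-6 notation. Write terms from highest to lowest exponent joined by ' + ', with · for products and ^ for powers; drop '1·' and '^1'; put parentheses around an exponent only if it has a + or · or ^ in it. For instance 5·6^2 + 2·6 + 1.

G_0=10  [base 2] 2^(2 + 1) + 2  →[2↦3]→  3^(3 + 1) + 3 = 84  −1 ⇒ G_1=83
G_1=83  [base 3] 3^(3 + 1) + 2  →[3↦4]→  4^(4 + 1) + 2 = 1026  −1 ⇒ G_2=1025
G_2=1025  [base 4] 4^(4 + 1) + 1  →[4↦5]→  5^(5 + 1) + 1 = 15626  −1 ⇒ G_3=15625
G_3=15625  [base 5] 5^(5 + 1)  →[5↦6]→  6^(6 + 1) = 279936  −1 ⇒ G_4=279935

5·6^6 + 5·6^5 + 5·6^4 + 5·6^3 + 5·6^2 + 5·6 + 5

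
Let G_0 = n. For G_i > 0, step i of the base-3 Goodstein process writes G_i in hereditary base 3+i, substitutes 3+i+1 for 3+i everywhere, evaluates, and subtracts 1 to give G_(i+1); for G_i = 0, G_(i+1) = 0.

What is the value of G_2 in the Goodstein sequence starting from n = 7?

9

G_0=7  [base 3] 2·3 + 1  →[3↦4]→  2·4 + 1 = 9  −1 ⇒ G_1=8
G_1=8  [base 4] 2·4  →[4↦5]→  2·5 = 10  −1 ⇒ G_2=9
G_2=9  [base 5] 5 + 4  →[5↦6]→  6 + 4 = 10  −1 ⇒ G_3=9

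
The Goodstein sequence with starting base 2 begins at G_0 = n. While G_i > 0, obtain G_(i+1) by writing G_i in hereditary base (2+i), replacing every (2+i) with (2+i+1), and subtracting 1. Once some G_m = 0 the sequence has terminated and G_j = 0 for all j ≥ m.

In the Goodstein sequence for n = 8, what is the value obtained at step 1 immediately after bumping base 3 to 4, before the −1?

G_0=8  [base 2] 2^(2 + 1)  →[2↦3]→  3^(3 + 1) = 81  −1 ⇒ G_1=80
G_1=80  [base 3] 2·3^3 + 2·3^2 + 2·3 + 2  →[3↦4]→  2·4^4 + 2·4^2 + 2·4 + 2 = 554  −1 ⇒ G_2=553

554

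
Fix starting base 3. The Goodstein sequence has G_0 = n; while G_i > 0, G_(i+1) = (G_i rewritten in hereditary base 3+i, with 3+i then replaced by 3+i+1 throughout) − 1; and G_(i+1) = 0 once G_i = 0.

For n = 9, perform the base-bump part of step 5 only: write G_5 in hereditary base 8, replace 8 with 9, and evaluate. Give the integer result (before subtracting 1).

25

G_0 = 9. HB_3(9) = 3^2. Bump = 16. G_1 = 15.
G_1 = 15. HB_4(15) = 3·4 + 3. Bump = 18. G_2 = 17.
G_2 = 17. HB_5(17) = 3·5 + 2. Bump = 20. G_3 = 19.
G_3 = 19. HB_6(19) = 3·6 + 1. Bump = 22. G_4 = 21.
G_4 = 21. HB_7(21) = 3·7. Bump = 24. G_5 = 23.
G_5 = 23. HB_8(23) = 2·8 + 7. Bump = 25. G_6 = 24.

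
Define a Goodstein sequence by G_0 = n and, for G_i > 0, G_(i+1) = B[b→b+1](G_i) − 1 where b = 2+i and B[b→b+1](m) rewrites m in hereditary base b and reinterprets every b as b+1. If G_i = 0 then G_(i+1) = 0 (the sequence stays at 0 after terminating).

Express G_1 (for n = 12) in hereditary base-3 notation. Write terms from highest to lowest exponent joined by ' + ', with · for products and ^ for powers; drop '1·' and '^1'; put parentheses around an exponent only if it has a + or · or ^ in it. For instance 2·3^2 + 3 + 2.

3^(3 + 1) + 2·3^2 + 2·3 + 2

step 0: 12 = 2^(2 + 1) + 2^2; sub 3 for 2: 3^(3 + 1) + 3^3; = 108; G_1 = 108−1 = 107
step 1: 107 = 3^(3 + 1) + 2·3^2 + 2·3 + 2; sub 4 for 3: 4^(4 + 1) + 2·4^2 + 2·4 + 2; = 1066; G_2 = 1066−1 = 1065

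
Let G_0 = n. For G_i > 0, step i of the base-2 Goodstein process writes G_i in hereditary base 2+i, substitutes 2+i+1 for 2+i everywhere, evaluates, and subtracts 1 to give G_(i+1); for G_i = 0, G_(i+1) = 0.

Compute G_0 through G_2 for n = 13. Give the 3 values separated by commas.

step 0: 13 = 2^(2 + 1) + 2^2 + 1; sub 3 for 2: 3^(3 + 1) + 3^3 + 1; = 109; G_1 = 109−1 = 108
step 1: 108 = 3^(3 + 1) + 3^3; sub 4 for 3: 4^(4 + 1) + 4^4; = 1280; G_2 = 1280−1 = 1279

13, 108, 1279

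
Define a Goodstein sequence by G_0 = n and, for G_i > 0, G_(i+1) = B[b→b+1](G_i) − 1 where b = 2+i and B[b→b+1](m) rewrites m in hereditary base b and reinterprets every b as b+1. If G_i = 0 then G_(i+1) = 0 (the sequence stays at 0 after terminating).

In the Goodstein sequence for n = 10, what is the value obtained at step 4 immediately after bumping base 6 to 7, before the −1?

i=0: 10 = 2^(2 + 1) + 2 (b=2); 2→3: 3^(3 + 1) + 3 = 84; 84−1 = 83
i=1: 83 = 3^(3 + 1) + 2 (b=3); 3→4: 4^(4 + 1) + 2 = 1026; 1026−1 = 1025
i=2: 1025 = 4^(4 + 1) + 1 (b=4); 4→5: 5^(5 + 1) + 1 = 15626; 15626−1 = 15625
i=3: 15625 = 5^(5 + 1) (b=5); 5→6: 6^(6 + 1) = 279936; 279936−1 = 279935
i=4: 279935 = 5·6^6 + 5·6^5 + 5·6^4 + 5·6^3 + 5·6^2 + 5·6 + 5 (b=6); 6→7: 5·7^7 + 5·7^5 + 5·7^4 + 5·7^3 + 5·7^2 + 5·7 + 5 = 4215755; 4215755−1 = 4215754

4215755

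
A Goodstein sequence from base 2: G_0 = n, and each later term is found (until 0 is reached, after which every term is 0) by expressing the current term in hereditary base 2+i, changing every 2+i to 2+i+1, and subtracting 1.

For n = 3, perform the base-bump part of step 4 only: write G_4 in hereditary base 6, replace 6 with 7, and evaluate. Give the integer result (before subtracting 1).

1

3 —HB2→ 2 + 1 —bump→ 3 + 1 = 4 —(−1)→ 3
3 —HB3→ 3 —bump→ 4 = 4 —(−1)→ 3
3 —HB4→ 3 —bump→ 3 = 3 —(−1)→ 2
2 —HB5→ 2 —bump→ 2 = 2 —(−1)→ 1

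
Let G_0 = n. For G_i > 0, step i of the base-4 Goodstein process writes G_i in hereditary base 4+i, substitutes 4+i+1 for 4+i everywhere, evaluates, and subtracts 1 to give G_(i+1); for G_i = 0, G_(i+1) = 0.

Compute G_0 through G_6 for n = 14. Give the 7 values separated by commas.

14 —HB4→ 3·4 + 2 —bump→ 3·5 + 2 = 17 —(−1)→ 16
16 —HB5→ 3·5 + 1 —bump→ 3·6 + 1 = 19 —(−1)→ 18
18 —HB6→ 3·6 —bump→ 3·7 = 21 —(−1)→ 20
20 —HB7→ 2·7 + 6 —bump→ 2·8 + 6 = 22 —(−1)→ 21
21 —HB8→ 2·8 + 5 —bump→ 2·9 + 5 = 23 —(−1)→ 22
22 —HB9→ 2·9 + 4 —bump→ 2·10 + 4 = 24 —(−1)→ 23

14, 16, 18, 20, 21, 22, 23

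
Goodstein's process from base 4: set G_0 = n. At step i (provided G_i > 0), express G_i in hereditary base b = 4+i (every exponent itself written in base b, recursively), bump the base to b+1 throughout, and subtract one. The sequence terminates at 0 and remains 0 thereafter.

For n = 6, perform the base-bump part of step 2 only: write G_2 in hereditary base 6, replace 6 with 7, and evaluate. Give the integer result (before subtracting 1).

7

6 —HB4→ 4 + 2 —bump→ 5 + 2 = 7 —(−1)→ 6
6 —HB5→ 5 + 1 —bump→ 6 + 1 = 7 —(−1)→ 6
6 —HB6→ 6 —bump→ 7 = 7 —(−1)→ 6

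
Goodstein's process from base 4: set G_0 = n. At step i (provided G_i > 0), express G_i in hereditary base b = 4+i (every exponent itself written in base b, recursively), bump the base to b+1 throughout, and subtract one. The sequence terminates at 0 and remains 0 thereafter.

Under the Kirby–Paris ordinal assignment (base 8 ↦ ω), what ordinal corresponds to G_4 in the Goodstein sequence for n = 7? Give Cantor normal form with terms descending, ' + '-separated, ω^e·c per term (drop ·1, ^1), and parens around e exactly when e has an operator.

G_0 = 7. HB_4(7) = 4 + 3. Bump = 8. G_1 = 7.
G_1 = 7. HB_5(7) = 5 + 2. Bump = 8. G_2 = 7.
G_2 = 7. HB_6(7) = 6 + 1. Bump = 8. G_3 = 7.
G_3 = 7. HB_7(7) = 7. Bump = 8. G_4 = 7.

7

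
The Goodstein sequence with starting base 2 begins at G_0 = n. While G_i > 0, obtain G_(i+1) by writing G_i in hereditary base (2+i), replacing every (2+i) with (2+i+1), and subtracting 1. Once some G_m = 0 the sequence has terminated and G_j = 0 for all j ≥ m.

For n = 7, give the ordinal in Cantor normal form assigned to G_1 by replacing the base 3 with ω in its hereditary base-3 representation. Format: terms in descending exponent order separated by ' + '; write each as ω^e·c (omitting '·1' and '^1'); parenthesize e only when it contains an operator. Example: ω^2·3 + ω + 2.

step 0: 7 = 2^2 + 2 + 1; sub 3 for 2: 3^3 + 3 + 1; = 31; G_1 = 31−1 = 30
step 1: 30 = 3^3 + 3; sub 4 for 3: 4^4 + 4; = 260; G_2 = 260−1 = 259

ω^ω + ω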